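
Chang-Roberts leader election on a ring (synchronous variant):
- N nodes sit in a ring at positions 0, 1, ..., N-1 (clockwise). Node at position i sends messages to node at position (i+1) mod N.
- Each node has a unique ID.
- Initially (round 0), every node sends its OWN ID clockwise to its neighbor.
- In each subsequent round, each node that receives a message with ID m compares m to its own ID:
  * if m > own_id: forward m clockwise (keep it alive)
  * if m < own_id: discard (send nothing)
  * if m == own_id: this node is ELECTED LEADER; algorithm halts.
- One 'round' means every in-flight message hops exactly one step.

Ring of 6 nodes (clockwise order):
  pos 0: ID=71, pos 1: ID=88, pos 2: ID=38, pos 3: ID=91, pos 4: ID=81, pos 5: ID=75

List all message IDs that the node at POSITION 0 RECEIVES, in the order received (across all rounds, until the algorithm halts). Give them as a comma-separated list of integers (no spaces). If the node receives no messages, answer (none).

Answer: 75,81,91

Derivation:
Round 1: pos1(id88) recv 71: drop; pos2(id38) recv 88: fwd; pos3(id91) recv 38: drop; pos4(id81) recv 91: fwd; pos5(id75) recv 81: fwd; pos0(id71) recv 75: fwd
Round 2: pos3(id91) recv 88: drop; pos5(id75) recv 91: fwd; pos0(id71) recv 81: fwd; pos1(id88) recv 75: drop
Round 3: pos0(id71) recv 91: fwd; pos1(id88) recv 81: drop
Round 4: pos1(id88) recv 91: fwd
Round 5: pos2(id38) recv 91: fwd
Round 6: pos3(id91) recv 91: ELECTED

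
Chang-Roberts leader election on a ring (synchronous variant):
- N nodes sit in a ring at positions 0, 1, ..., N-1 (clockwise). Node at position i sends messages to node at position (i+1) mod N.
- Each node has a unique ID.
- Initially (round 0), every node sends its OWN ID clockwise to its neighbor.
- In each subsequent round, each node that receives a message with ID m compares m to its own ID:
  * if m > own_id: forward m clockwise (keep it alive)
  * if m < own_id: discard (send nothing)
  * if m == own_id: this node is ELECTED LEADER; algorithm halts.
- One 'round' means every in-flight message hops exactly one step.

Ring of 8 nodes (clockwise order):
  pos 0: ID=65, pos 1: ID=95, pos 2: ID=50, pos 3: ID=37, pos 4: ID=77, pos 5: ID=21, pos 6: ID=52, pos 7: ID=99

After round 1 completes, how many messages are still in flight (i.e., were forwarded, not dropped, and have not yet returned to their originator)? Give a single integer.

Round 1: pos1(id95) recv 65: drop; pos2(id50) recv 95: fwd; pos3(id37) recv 50: fwd; pos4(id77) recv 37: drop; pos5(id21) recv 77: fwd; pos6(id52) recv 21: drop; pos7(id99) recv 52: drop; pos0(id65) recv 99: fwd
After round 1: 4 messages still in flight

Answer: 4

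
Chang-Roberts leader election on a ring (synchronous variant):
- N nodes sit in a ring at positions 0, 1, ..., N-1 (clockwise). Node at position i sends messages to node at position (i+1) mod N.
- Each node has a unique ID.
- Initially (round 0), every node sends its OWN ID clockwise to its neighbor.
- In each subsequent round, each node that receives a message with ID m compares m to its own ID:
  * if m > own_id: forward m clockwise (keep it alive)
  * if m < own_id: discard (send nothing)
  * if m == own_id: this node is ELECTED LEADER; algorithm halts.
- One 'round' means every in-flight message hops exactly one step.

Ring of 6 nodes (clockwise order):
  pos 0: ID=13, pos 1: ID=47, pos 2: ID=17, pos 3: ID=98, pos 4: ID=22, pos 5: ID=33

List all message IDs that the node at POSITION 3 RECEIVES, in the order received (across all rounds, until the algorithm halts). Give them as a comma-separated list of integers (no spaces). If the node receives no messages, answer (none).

Answer: 17,47,98

Derivation:
Round 1: pos1(id47) recv 13: drop; pos2(id17) recv 47: fwd; pos3(id98) recv 17: drop; pos4(id22) recv 98: fwd; pos5(id33) recv 22: drop; pos0(id13) recv 33: fwd
Round 2: pos3(id98) recv 47: drop; pos5(id33) recv 98: fwd; pos1(id47) recv 33: drop
Round 3: pos0(id13) recv 98: fwd
Round 4: pos1(id47) recv 98: fwd
Round 5: pos2(id17) recv 98: fwd
Round 6: pos3(id98) recv 98: ELECTED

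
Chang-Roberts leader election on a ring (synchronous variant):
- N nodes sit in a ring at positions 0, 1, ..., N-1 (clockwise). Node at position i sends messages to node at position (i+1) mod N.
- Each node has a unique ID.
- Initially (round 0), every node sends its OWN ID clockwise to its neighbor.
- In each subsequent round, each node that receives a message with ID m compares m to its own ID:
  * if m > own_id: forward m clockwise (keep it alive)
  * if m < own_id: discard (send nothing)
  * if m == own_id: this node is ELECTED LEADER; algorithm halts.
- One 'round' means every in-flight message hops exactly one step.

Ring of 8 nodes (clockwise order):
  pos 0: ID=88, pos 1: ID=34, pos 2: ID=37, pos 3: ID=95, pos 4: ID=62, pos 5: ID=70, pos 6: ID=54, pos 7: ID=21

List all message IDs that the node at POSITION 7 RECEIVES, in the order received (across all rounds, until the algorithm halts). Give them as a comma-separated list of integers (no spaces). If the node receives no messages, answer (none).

Answer: 54,70,95

Derivation:
Round 1: pos1(id34) recv 88: fwd; pos2(id37) recv 34: drop; pos3(id95) recv 37: drop; pos4(id62) recv 95: fwd; pos5(id70) recv 62: drop; pos6(id54) recv 70: fwd; pos7(id21) recv 54: fwd; pos0(id88) recv 21: drop
Round 2: pos2(id37) recv 88: fwd; pos5(id70) recv 95: fwd; pos7(id21) recv 70: fwd; pos0(id88) recv 54: drop
Round 3: pos3(id95) recv 88: drop; pos6(id54) recv 95: fwd; pos0(id88) recv 70: drop
Round 4: pos7(id21) recv 95: fwd
Round 5: pos0(id88) recv 95: fwd
Round 6: pos1(id34) recv 95: fwd
Round 7: pos2(id37) recv 95: fwd
Round 8: pos3(id95) recv 95: ELECTED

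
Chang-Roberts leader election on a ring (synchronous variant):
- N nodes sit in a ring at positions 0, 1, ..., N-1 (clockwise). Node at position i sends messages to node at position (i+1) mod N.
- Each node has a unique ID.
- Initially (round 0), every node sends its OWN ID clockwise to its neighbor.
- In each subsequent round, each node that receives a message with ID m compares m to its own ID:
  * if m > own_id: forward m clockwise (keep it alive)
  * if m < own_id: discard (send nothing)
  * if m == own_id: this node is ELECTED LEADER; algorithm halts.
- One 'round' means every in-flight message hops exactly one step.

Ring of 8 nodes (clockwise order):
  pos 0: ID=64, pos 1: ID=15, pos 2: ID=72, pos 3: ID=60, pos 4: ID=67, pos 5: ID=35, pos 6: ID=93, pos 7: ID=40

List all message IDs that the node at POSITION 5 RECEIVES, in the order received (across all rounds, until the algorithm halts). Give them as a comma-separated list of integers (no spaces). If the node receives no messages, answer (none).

Round 1: pos1(id15) recv 64: fwd; pos2(id72) recv 15: drop; pos3(id60) recv 72: fwd; pos4(id67) recv 60: drop; pos5(id35) recv 67: fwd; pos6(id93) recv 35: drop; pos7(id40) recv 93: fwd; pos0(id64) recv 40: drop
Round 2: pos2(id72) recv 64: drop; pos4(id67) recv 72: fwd; pos6(id93) recv 67: drop; pos0(id64) recv 93: fwd
Round 3: pos5(id35) recv 72: fwd; pos1(id15) recv 93: fwd
Round 4: pos6(id93) recv 72: drop; pos2(id72) recv 93: fwd
Round 5: pos3(id60) recv 93: fwd
Round 6: pos4(id67) recv 93: fwd
Round 7: pos5(id35) recv 93: fwd
Round 8: pos6(id93) recv 93: ELECTED

Answer: 67,72,93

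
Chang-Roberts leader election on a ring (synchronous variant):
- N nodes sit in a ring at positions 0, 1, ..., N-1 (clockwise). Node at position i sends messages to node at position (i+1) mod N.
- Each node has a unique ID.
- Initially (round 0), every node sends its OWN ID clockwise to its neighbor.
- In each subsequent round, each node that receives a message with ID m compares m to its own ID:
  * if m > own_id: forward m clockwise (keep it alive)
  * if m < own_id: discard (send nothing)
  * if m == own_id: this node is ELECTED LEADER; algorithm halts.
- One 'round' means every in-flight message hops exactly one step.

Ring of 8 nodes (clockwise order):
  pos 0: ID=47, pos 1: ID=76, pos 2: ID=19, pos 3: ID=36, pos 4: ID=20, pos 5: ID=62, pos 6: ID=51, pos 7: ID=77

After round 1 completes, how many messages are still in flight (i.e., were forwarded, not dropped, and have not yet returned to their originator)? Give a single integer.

Answer: 4

Derivation:
Round 1: pos1(id76) recv 47: drop; pos2(id19) recv 76: fwd; pos3(id36) recv 19: drop; pos4(id20) recv 36: fwd; pos5(id62) recv 20: drop; pos6(id51) recv 62: fwd; pos7(id77) recv 51: drop; pos0(id47) recv 77: fwd
After round 1: 4 messages still in flight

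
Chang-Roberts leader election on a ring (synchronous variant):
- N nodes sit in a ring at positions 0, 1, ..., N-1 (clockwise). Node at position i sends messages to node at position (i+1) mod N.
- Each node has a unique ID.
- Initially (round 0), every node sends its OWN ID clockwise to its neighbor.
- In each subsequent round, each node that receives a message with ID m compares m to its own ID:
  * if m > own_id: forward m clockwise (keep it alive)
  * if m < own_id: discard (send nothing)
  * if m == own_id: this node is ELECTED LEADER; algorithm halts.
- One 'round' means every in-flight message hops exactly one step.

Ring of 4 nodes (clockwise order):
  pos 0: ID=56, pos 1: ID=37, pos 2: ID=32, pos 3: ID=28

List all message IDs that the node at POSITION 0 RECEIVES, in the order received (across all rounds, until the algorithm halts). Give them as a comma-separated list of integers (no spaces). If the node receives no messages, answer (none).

Round 1: pos1(id37) recv 56: fwd; pos2(id32) recv 37: fwd; pos3(id28) recv 32: fwd; pos0(id56) recv 28: drop
Round 2: pos2(id32) recv 56: fwd; pos3(id28) recv 37: fwd; pos0(id56) recv 32: drop
Round 3: pos3(id28) recv 56: fwd; pos0(id56) recv 37: drop
Round 4: pos0(id56) recv 56: ELECTED

Answer: 28,32,37,56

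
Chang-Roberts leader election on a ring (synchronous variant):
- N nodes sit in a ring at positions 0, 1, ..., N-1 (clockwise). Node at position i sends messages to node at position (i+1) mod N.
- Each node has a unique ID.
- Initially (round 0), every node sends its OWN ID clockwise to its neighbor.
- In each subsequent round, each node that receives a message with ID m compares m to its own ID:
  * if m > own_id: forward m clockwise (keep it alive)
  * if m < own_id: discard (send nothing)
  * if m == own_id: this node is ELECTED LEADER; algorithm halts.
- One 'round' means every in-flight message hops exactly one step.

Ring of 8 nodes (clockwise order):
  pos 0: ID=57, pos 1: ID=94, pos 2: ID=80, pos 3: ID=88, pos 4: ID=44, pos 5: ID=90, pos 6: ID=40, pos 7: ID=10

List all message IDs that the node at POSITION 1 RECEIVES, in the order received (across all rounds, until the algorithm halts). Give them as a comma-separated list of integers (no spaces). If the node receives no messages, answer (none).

Answer: 57,90,94

Derivation:
Round 1: pos1(id94) recv 57: drop; pos2(id80) recv 94: fwd; pos3(id88) recv 80: drop; pos4(id44) recv 88: fwd; pos5(id90) recv 44: drop; pos6(id40) recv 90: fwd; pos7(id10) recv 40: fwd; pos0(id57) recv 10: drop
Round 2: pos3(id88) recv 94: fwd; pos5(id90) recv 88: drop; pos7(id10) recv 90: fwd; pos0(id57) recv 40: drop
Round 3: pos4(id44) recv 94: fwd; pos0(id57) recv 90: fwd
Round 4: pos5(id90) recv 94: fwd; pos1(id94) recv 90: drop
Round 5: pos6(id40) recv 94: fwd
Round 6: pos7(id10) recv 94: fwd
Round 7: pos0(id57) recv 94: fwd
Round 8: pos1(id94) recv 94: ELECTED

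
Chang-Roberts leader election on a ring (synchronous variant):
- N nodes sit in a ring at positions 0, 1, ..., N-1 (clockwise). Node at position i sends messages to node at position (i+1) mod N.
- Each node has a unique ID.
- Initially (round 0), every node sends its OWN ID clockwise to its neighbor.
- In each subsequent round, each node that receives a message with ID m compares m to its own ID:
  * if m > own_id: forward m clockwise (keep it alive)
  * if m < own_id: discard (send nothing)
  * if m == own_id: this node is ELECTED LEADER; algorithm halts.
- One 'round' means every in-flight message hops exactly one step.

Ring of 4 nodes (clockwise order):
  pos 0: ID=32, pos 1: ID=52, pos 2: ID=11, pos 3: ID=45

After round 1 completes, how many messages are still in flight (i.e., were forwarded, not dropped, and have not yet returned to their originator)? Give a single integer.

Answer: 2

Derivation:
Round 1: pos1(id52) recv 32: drop; pos2(id11) recv 52: fwd; pos3(id45) recv 11: drop; pos0(id32) recv 45: fwd
After round 1: 2 messages still in flight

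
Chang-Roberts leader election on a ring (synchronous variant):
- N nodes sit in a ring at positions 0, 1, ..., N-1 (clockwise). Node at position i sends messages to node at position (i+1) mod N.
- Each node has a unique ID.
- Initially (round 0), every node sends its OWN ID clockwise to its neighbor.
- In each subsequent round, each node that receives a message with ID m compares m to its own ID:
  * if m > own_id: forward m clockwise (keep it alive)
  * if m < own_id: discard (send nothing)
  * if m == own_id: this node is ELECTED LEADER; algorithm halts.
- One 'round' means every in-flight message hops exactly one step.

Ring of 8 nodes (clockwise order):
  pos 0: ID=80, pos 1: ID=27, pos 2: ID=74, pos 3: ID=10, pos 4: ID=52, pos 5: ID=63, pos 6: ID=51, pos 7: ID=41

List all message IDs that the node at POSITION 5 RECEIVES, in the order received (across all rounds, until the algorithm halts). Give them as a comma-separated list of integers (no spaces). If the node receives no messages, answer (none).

Answer: 52,74,80

Derivation:
Round 1: pos1(id27) recv 80: fwd; pos2(id74) recv 27: drop; pos3(id10) recv 74: fwd; pos4(id52) recv 10: drop; pos5(id63) recv 52: drop; pos6(id51) recv 63: fwd; pos7(id41) recv 51: fwd; pos0(id80) recv 41: drop
Round 2: pos2(id74) recv 80: fwd; pos4(id52) recv 74: fwd; pos7(id41) recv 63: fwd; pos0(id80) recv 51: drop
Round 3: pos3(id10) recv 80: fwd; pos5(id63) recv 74: fwd; pos0(id80) recv 63: drop
Round 4: pos4(id52) recv 80: fwd; pos6(id51) recv 74: fwd
Round 5: pos5(id63) recv 80: fwd; pos7(id41) recv 74: fwd
Round 6: pos6(id51) recv 80: fwd; pos0(id80) recv 74: drop
Round 7: pos7(id41) recv 80: fwd
Round 8: pos0(id80) recv 80: ELECTED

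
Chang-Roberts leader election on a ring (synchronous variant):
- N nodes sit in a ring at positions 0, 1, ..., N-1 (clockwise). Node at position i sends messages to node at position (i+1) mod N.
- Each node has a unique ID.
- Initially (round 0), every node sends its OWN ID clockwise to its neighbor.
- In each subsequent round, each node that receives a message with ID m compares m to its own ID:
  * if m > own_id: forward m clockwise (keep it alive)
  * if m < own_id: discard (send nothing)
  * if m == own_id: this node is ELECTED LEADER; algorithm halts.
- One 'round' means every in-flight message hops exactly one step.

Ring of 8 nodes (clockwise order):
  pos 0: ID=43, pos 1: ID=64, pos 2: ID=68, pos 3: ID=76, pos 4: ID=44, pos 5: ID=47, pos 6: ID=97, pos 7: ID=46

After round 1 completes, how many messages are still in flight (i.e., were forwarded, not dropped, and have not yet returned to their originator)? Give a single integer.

Answer: 3

Derivation:
Round 1: pos1(id64) recv 43: drop; pos2(id68) recv 64: drop; pos3(id76) recv 68: drop; pos4(id44) recv 76: fwd; pos5(id47) recv 44: drop; pos6(id97) recv 47: drop; pos7(id46) recv 97: fwd; pos0(id43) recv 46: fwd
After round 1: 3 messages still in flight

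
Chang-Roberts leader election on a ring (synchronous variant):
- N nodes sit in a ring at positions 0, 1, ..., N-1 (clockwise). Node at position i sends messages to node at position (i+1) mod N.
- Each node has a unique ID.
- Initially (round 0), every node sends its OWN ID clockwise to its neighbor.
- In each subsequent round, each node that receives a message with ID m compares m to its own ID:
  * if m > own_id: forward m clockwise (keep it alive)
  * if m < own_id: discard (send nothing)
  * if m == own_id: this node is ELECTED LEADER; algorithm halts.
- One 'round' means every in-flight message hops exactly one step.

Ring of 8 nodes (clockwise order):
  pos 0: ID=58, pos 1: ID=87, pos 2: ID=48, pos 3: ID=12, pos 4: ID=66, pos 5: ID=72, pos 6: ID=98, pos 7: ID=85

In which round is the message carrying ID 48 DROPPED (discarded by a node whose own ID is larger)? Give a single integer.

Round 1: pos1(id87) recv 58: drop; pos2(id48) recv 87: fwd; pos3(id12) recv 48: fwd; pos4(id66) recv 12: drop; pos5(id72) recv 66: drop; pos6(id98) recv 72: drop; pos7(id85) recv 98: fwd; pos0(id58) recv 85: fwd
Round 2: pos3(id12) recv 87: fwd; pos4(id66) recv 48: drop; pos0(id58) recv 98: fwd; pos1(id87) recv 85: drop
Round 3: pos4(id66) recv 87: fwd; pos1(id87) recv 98: fwd
Round 4: pos5(id72) recv 87: fwd; pos2(id48) recv 98: fwd
Round 5: pos6(id98) recv 87: drop; pos3(id12) recv 98: fwd
Round 6: pos4(id66) recv 98: fwd
Round 7: pos5(id72) recv 98: fwd
Round 8: pos6(id98) recv 98: ELECTED
Message ID 48 originates at pos 2; dropped at pos 4 in round 2

Answer: 2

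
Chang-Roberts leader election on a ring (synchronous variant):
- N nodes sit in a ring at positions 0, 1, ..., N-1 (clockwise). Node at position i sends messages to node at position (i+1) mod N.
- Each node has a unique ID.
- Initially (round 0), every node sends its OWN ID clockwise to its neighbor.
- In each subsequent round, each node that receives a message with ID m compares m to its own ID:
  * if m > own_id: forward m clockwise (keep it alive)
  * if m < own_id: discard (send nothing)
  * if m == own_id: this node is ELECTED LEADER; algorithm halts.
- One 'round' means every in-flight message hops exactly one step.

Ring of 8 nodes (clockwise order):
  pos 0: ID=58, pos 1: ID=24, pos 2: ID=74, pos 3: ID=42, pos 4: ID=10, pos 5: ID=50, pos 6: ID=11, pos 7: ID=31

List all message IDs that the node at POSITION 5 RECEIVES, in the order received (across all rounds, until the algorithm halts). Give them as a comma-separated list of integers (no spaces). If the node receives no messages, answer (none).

Round 1: pos1(id24) recv 58: fwd; pos2(id74) recv 24: drop; pos3(id42) recv 74: fwd; pos4(id10) recv 42: fwd; pos5(id50) recv 10: drop; pos6(id11) recv 50: fwd; pos7(id31) recv 11: drop; pos0(id58) recv 31: drop
Round 2: pos2(id74) recv 58: drop; pos4(id10) recv 74: fwd; pos5(id50) recv 42: drop; pos7(id31) recv 50: fwd
Round 3: pos5(id50) recv 74: fwd; pos0(id58) recv 50: drop
Round 4: pos6(id11) recv 74: fwd
Round 5: pos7(id31) recv 74: fwd
Round 6: pos0(id58) recv 74: fwd
Round 7: pos1(id24) recv 74: fwd
Round 8: pos2(id74) recv 74: ELECTED

Answer: 10,42,74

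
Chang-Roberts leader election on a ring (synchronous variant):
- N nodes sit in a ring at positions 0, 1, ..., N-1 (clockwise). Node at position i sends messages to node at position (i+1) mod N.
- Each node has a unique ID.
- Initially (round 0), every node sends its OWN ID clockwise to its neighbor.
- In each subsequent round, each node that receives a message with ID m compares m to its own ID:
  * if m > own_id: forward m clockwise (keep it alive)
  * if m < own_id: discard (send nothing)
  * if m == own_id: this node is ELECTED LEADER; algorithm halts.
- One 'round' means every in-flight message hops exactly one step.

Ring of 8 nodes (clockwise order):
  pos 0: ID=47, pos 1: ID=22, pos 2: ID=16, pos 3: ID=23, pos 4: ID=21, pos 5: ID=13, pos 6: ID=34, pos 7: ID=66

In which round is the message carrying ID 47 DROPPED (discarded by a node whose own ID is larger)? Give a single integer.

Answer: 7

Derivation:
Round 1: pos1(id22) recv 47: fwd; pos2(id16) recv 22: fwd; pos3(id23) recv 16: drop; pos4(id21) recv 23: fwd; pos5(id13) recv 21: fwd; pos6(id34) recv 13: drop; pos7(id66) recv 34: drop; pos0(id47) recv 66: fwd
Round 2: pos2(id16) recv 47: fwd; pos3(id23) recv 22: drop; pos5(id13) recv 23: fwd; pos6(id34) recv 21: drop; pos1(id22) recv 66: fwd
Round 3: pos3(id23) recv 47: fwd; pos6(id34) recv 23: drop; pos2(id16) recv 66: fwd
Round 4: pos4(id21) recv 47: fwd; pos3(id23) recv 66: fwd
Round 5: pos5(id13) recv 47: fwd; pos4(id21) recv 66: fwd
Round 6: pos6(id34) recv 47: fwd; pos5(id13) recv 66: fwd
Round 7: pos7(id66) recv 47: drop; pos6(id34) recv 66: fwd
Round 8: pos7(id66) recv 66: ELECTED
Message ID 47 originates at pos 0; dropped at pos 7 in round 7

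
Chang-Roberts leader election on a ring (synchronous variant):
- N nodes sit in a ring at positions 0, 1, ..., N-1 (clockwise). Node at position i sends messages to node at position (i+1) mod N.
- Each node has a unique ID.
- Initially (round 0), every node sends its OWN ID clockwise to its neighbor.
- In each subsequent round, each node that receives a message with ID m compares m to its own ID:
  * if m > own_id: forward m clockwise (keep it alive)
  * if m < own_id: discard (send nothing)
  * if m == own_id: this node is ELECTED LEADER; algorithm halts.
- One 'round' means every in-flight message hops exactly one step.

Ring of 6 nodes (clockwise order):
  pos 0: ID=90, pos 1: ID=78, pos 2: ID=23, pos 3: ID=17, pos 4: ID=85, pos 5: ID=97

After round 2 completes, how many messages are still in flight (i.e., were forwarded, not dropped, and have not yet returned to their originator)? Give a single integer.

Round 1: pos1(id78) recv 90: fwd; pos2(id23) recv 78: fwd; pos3(id17) recv 23: fwd; pos4(id85) recv 17: drop; pos5(id97) recv 85: drop; pos0(id90) recv 97: fwd
Round 2: pos2(id23) recv 90: fwd; pos3(id17) recv 78: fwd; pos4(id85) recv 23: drop; pos1(id78) recv 97: fwd
After round 2: 3 messages still in flight

Answer: 3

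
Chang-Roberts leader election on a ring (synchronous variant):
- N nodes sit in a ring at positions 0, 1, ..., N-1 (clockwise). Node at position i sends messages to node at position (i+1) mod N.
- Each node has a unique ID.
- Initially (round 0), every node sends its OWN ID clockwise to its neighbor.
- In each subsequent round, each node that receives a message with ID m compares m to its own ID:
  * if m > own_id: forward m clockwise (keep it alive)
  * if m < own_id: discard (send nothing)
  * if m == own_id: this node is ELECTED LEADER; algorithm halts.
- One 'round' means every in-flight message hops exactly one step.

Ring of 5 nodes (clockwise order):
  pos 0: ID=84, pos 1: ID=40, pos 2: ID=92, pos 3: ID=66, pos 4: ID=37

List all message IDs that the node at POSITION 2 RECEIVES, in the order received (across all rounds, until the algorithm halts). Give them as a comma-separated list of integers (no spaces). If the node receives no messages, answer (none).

Answer: 40,84,92

Derivation:
Round 1: pos1(id40) recv 84: fwd; pos2(id92) recv 40: drop; pos3(id66) recv 92: fwd; pos4(id37) recv 66: fwd; pos0(id84) recv 37: drop
Round 2: pos2(id92) recv 84: drop; pos4(id37) recv 92: fwd; pos0(id84) recv 66: drop
Round 3: pos0(id84) recv 92: fwd
Round 4: pos1(id40) recv 92: fwd
Round 5: pos2(id92) recv 92: ELECTED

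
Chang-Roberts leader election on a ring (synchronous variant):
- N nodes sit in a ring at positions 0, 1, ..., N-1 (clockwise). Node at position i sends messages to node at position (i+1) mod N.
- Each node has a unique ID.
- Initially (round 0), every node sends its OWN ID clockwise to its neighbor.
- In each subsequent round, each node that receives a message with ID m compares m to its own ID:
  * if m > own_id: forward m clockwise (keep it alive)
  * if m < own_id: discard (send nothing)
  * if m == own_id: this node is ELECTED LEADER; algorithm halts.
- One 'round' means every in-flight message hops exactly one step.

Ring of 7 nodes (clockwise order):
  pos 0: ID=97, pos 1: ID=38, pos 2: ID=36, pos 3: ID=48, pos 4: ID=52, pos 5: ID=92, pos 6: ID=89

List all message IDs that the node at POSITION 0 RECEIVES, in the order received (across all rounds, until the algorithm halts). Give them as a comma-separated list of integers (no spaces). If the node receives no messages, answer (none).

Round 1: pos1(id38) recv 97: fwd; pos2(id36) recv 38: fwd; pos3(id48) recv 36: drop; pos4(id52) recv 48: drop; pos5(id92) recv 52: drop; pos6(id89) recv 92: fwd; pos0(id97) recv 89: drop
Round 2: pos2(id36) recv 97: fwd; pos3(id48) recv 38: drop; pos0(id97) recv 92: drop
Round 3: pos3(id48) recv 97: fwd
Round 4: pos4(id52) recv 97: fwd
Round 5: pos5(id92) recv 97: fwd
Round 6: pos6(id89) recv 97: fwd
Round 7: pos0(id97) recv 97: ELECTED

Answer: 89,92,97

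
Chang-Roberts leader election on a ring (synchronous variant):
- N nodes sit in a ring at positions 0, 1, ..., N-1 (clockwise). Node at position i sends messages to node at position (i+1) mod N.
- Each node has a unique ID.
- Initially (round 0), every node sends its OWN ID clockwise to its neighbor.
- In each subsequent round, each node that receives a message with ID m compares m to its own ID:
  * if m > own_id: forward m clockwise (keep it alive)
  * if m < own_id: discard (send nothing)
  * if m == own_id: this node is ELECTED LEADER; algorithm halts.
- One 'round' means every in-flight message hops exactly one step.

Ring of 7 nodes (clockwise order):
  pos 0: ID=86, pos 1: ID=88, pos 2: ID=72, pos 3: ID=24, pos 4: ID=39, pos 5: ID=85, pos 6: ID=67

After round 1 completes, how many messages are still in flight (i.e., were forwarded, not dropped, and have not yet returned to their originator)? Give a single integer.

Round 1: pos1(id88) recv 86: drop; pos2(id72) recv 88: fwd; pos3(id24) recv 72: fwd; pos4(id39) recv 24: drop; pos5(id85) recv 39: drop; pos6(id67) recv 85: fwd; pos0(id86) recv 67: drop
After round 1: 3 messages still in flight

Answer: 3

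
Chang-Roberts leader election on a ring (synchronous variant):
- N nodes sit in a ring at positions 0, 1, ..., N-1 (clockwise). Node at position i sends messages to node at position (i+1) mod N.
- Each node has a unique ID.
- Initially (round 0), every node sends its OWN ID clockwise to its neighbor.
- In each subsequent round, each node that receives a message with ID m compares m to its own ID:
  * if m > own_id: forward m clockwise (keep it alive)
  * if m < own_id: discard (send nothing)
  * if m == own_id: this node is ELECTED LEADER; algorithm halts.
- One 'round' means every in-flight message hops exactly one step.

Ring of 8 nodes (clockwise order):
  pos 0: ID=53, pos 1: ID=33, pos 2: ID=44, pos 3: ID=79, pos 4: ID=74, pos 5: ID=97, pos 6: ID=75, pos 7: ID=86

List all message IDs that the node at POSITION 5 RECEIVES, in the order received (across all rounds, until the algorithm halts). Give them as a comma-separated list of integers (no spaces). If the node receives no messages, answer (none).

Answer: 74,79,86,97

Derivation:
Round 1: pos1(id33) recv 53: fwd; pos2(id44) recv 33: drop; pos3(id79) recv 44: drop; pos4(id74) recv 79: fwd; pos5(id97) recv 74: drop; pos6(id75) recv 97: fwd; pos7(id86) recv 75: drop; pos0(id53) recv 86: fwd
Round 2: pos2(id44) recv 53: fwd; pos5(id97) recv 79: drop; pos7(id86) recv 97: fwd; pos1(id33) recv 86: fwd
Round 3: pos3(id79) recv 53: drop; pos0(id53) recv 97: fwd; pos2(id44) recv 86: fwd
Round 4: pos1(id33) recv 97: fwd; pos3(id79) recv 86: fwd
Round 5: pos2(id44) recv 97: fwd; pos4(id74) recv 86: fwd
Round 6: pos3(id79) recv 97: fwd; pos5(id97) recv 86: drop
Round 7: pos4(id74) recv 97: fwd
Round 8: pos5(id97) recv 97: ELECTED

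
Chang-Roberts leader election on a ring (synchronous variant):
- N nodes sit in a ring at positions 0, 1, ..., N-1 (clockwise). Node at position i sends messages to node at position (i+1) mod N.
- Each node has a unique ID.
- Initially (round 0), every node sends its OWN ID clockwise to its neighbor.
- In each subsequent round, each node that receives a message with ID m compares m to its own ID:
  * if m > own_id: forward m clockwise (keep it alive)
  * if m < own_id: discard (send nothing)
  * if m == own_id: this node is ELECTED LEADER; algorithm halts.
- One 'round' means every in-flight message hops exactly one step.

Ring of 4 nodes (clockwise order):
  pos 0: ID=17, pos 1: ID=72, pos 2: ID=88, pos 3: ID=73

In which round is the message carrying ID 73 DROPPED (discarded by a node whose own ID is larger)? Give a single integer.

Round 1: pos1(id72) recv 17: drop; pos2(id88) recv 72: drop; pos3(id73) recv 88: fwd; pos0(id17) recv 73: fwd
Round 2: pos0(id17) recv 88: fwd; pos1(id72) recv 73: fwd
Round 3: pos1(id72) recv 88: fwd; pos2(id88) recv 73: drop
Round 4: pos2(id88) recv 88: ELECTED
Message ID 73 originates at pos 3; dropped at pos 2 in round 3

Answer: 3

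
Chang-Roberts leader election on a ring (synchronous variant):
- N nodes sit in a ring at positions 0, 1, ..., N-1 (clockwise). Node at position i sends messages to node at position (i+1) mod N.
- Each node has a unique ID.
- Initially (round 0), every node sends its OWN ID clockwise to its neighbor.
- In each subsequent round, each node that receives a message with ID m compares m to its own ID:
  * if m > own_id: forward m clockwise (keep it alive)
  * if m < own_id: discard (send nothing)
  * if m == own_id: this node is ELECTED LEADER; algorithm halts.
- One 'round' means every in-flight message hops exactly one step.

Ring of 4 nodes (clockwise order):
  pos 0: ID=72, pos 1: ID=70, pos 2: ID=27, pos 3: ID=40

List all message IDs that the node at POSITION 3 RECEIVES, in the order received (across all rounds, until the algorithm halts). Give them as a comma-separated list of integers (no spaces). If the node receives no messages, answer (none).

Round 1: pos1(id70) recv 72: fwd; pos2(id27) recv 70: fwd; pos3(id40) recv 27: drop; pos0(id72) recv 40: drop
Round 2: pos2(id27) recv 72: fwd; pos3(id40) recv 70: fwd
Round 3: pos3(id40) recv 72: fwd; pos0(id72) recv 70: drop
Round 4: pos0(id72) recv 72: ELECTED

Answer: 27,70,72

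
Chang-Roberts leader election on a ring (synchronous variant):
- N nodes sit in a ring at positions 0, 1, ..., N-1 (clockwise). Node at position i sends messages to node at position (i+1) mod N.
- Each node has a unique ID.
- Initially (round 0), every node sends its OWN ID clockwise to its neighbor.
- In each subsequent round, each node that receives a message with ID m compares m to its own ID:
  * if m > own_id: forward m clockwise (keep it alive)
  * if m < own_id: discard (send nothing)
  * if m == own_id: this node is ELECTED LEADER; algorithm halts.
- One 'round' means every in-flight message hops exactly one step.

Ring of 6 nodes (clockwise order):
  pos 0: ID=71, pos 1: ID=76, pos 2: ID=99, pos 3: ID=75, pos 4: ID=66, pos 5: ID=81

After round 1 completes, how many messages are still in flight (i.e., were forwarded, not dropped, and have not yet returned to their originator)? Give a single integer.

Answer: 3

Derivation:
Round 1: pos1(id76) recv 71: drop; pos2(id99) recv 76: drop; pos3(id75) recv 99: fwd; pos4(id66) recv 75: fwd; pos5(id81) recv 66: drop; pos0(id71) recv 81: fwd
After round 1: 3 messages still in flight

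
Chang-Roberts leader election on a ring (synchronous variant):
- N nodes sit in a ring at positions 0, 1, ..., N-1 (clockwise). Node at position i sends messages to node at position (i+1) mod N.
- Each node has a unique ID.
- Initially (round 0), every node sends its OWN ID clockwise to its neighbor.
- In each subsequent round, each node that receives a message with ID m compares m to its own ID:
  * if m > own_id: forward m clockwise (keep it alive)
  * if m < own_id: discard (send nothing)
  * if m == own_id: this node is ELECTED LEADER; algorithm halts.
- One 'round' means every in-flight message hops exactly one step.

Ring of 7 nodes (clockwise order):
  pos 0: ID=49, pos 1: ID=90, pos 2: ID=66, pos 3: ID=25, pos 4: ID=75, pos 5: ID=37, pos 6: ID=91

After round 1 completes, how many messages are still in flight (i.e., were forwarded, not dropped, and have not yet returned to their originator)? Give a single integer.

Answer: 4

Derivation:
Round 1: pos1(id90) recv 49: drop; pos2(id66) recv 90: fwd; pos3(id25) recv 66: fwd; pos4(id75) recv 25: drop; pos5(id37) recv 75: fwd; pos6(id91) recv 37: drop; pos0(id49) recv 91: fwd
After round 1: 4 messages still in flight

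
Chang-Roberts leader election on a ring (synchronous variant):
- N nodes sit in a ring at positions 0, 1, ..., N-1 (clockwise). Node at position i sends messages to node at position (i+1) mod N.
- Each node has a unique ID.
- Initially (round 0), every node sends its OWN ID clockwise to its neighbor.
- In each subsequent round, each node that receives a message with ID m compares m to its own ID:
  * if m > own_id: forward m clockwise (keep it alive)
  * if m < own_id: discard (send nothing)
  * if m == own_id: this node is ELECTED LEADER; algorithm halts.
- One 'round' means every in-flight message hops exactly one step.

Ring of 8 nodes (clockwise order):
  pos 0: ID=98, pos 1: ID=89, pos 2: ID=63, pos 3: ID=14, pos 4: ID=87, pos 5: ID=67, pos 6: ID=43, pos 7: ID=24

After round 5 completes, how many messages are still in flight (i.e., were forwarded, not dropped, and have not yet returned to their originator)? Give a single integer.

Round 1: pos1(id89) recv 98: fwd; pos2(id63) recv 89: fwd; pos3(id14) recv 63: fwd; pos4(id87) recv 14: drop; pos5(id67) recv 87: fwd; pos6(id43) recv 67: fwd; pos7(id24) recv 43: fwd; pos0(id98) recv 24: drop
Round 2: pos2(id63) recv 98: fwd; pos3(id14) recv 89: fwd; pos4(id87) recv 63: drop; pos6(id43) recv 87: fwd; pos7(id24) recv 67: fwd; pos0(id98) recv 43: drop
Round 3: pos3(id14) recv 98: fwd; pos4(id87) recv 89: fwd; pos7(id24) recv 87: fwd; pos0(id98) recv 67: drop
Round 4: pos4(id87) recv 98: fwd; pos5(id67) recv 89: fwd; pos0(id98) recv 87: drop
Round 5: pos5(id67) recv 98: fwd; pos6(id43) recv 89: fwd
After round 5: 2 messages still in flight

Answer: 2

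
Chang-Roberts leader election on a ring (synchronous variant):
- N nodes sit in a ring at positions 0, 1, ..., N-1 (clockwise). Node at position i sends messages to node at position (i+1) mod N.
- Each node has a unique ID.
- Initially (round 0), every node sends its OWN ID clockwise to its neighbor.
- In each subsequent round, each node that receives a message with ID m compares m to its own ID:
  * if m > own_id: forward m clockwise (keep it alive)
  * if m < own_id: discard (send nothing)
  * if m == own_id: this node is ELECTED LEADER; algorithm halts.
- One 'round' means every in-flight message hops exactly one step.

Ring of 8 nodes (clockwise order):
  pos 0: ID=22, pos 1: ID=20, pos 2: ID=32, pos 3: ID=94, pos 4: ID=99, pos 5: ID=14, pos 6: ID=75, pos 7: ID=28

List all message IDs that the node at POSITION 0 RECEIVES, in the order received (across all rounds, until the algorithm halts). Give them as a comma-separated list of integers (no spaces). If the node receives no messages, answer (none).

Answer: 28,75,99

Derivation:
Round 1: pos1(id20) recv 22: fwd; pos2(id32) recv 20: drop; pos3(id94) recv 32: drop; pos4(id99) recv 94: drop; pos5(id14) recv 99: fwd; pos6(id75) recv 14: drop; pos7(id28) recv 75: fwd; pos0(id22) recv 28: fwd
Round 2: pos2(id32) recv 22: drop; pos6(id75) recv 99: fwd; pos0(id22) recv 75: fwd; pos1(id20) recv 28: fwd
Round 3: pos7(id28) recv 99: fwd; pos1(id20) recv 75: fwd; pos2(id32) recv 28: drop
Round 4: pos0(id22) recv 99: fwd; pos2(id32) recv 75: fwd
Round 5: pos1(id20) recv 99: fwd; pos3(id94) recv 75: drop
Round 6: pos2(id32) recv 99: fwd
Round 7: pos3(id94) recv 99: fwd
Round 8: pos4(id99) recv 99: ELECTED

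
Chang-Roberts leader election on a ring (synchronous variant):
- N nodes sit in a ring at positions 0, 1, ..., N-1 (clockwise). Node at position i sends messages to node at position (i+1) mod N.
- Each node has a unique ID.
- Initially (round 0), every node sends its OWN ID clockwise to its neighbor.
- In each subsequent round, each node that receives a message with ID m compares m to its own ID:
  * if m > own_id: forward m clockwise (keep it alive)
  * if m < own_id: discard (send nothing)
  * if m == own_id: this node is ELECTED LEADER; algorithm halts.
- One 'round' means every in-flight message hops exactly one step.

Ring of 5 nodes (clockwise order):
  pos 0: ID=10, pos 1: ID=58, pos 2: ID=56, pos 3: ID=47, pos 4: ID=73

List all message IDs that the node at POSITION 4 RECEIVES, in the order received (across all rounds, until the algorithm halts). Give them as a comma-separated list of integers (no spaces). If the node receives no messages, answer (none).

Answer: 47,56,58,73

Derivation:
Round 1: pos1(id58) recv 10: drop; pos2(id56) recv 58: fwd; pos3(id47) recv 56: fwd; pos4(id73) recv 47: drop; pos0(id10) recv 73: fwd
Round 2: pos3(id47) recv 58: fwd; pos4(id73) recv 56: drop; pos1(id58) recv 73: fwd
Round 3: pos4(id73) recv 58: drop; pos2(id56) recv 73: fwd
Round 4: pos3(id47) recv 73: fwd
Round 5: pos4(id73) recv 73: ELECTED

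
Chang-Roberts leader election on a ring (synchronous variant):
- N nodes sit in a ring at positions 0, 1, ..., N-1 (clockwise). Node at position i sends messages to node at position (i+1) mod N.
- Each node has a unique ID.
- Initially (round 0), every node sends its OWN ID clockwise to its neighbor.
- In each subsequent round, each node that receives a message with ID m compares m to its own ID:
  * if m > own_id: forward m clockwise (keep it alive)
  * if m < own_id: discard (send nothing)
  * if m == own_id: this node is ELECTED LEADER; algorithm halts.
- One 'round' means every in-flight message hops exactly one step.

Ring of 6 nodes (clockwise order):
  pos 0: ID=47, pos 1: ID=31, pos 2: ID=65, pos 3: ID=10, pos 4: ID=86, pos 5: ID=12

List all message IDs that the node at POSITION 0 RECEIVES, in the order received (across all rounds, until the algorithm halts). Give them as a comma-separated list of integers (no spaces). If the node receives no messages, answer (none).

Answer: 12,86

Derivation:
Round 1: pos1(id31) recv 47: fwd; pos2(id65) recv 31: drop; pos3(id10) recv 65: fwd; pos4(id86) recv 10: drop; pos5(id12) recv 86: fwd; pos0(id47) recv 12: drop
Round 2: pos2(id65) recv 47: drop; pos4(id86) recv 65: drop; pos0(id47) recv 86: fwd
Round 3: pos1(id31) recv 86: fwd
Round 4: pos2(id65) recv 86: fwd
Round 5: pos3(id10) recv 86: fwd
Round 6: pos4(id86) recv 86: ELECTED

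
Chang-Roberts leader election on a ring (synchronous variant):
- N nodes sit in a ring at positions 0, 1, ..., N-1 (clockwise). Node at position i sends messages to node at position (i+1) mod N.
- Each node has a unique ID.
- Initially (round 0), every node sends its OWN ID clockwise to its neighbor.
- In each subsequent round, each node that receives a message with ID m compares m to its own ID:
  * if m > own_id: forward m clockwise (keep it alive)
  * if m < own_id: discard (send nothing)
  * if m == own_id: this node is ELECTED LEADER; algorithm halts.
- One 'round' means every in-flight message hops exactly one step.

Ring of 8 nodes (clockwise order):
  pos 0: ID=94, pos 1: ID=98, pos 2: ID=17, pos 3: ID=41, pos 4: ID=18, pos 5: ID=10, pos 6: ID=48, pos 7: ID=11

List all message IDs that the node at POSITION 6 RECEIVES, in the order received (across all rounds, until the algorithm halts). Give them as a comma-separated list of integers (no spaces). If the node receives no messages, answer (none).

Round 1: pos1(id98) recv 94: drop; pos2(id17) recv 98: fwd; pos3(id41) recv 17: drop; pos4(id18) recv 41: fwd; pos5(id10) recv 18: fwd; pos6(id48) recv 10: drop; pos7(id11) recv 48: fwd; pos0(id94) recv 11: drop
Round 2: pos3(id41) recv 98: fwd; pos5(id10) recv 41: fwd; pos6(id48) recv 18: drop; pos0(id94) recv 48: drop
Round 3: pos4(id18) recv 98: fwd; pos6(id48) recv 41: drop
Round 4: pos5(id10) recv 98: fwd
Round 5: pos6(id48) recv 98: fwd
Round 6: pos7(id11) recv 98: fwd
Round 7: pos0(id94) recv 98: fwd
Round 8: pos1(id98) recv 98: ELECTED

Answer: 10,18,41,98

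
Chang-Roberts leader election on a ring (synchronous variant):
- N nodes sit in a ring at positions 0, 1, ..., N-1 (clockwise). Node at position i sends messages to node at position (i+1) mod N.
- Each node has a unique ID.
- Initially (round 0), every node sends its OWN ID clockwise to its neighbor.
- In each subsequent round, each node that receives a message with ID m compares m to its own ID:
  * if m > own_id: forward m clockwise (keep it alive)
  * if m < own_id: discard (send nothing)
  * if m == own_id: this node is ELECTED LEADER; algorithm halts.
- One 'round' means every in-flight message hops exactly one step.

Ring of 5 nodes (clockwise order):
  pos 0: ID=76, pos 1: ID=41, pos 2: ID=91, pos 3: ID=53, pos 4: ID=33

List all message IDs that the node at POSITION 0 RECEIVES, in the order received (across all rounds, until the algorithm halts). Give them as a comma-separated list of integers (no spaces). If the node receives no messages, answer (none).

Round 1: pos1(id41) recv 76: fwd; pos2(id91) recv 41: drop; pos3(id53) recv 91: fwd; pos4(id33) recv 53: fwd; pos0(id76) recv 33: drop
Round 2: pos2(id91) recv 76: drop; pos4(id33) recv 91: fwd; pos0(id76) recv 53: drop
Round 3: pos0(id76) recv 91: fwd
Round 4: pos1(id41) recv 91: fwd
Round 5: pos2(id91) recv 91: ELECTED

Answer: 33,53,91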